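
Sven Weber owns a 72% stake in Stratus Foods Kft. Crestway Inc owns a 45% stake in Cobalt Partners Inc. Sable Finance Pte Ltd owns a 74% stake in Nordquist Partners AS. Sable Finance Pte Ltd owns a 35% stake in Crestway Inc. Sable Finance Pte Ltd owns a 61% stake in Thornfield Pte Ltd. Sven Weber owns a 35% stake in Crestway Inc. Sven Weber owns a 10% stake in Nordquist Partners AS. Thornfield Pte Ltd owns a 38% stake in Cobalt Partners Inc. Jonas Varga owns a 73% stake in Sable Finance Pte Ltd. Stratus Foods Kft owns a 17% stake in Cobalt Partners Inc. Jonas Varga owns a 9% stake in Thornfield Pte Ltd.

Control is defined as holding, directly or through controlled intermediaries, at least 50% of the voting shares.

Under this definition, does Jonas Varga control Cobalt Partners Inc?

Jonas holds 73% of Sable, so Jonas controls Sable.
Jonas and Sable together hold 9% + 61% = 70% of Thornfield, so Jonas controls Thornfield.
Sable holds 74% of Nordquist, so Jonas controls Nordquist.
In Cobalt, Jonas's side holds only 38%, not ≥ 50%.
So Jonas does not control Cobalt.

No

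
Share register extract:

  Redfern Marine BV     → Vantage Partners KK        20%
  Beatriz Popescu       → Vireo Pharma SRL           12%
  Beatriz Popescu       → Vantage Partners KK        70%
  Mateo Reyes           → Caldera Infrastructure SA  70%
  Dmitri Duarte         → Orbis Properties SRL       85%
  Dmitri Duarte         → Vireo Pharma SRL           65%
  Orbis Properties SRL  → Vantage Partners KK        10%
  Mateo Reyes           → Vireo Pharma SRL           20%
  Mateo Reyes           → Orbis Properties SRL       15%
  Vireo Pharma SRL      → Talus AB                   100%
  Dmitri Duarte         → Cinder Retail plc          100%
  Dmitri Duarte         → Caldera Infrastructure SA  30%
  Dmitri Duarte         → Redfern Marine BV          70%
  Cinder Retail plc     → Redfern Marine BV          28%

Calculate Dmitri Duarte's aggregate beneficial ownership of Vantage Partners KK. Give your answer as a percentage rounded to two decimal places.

28.10%

Dmitri reaches Vantage along 3 paths.
Via Orbis: 85% × 10% = 8.5%.
Via Redfern: 70% × 20% = 14%.
Via Cinder → Redfern: 100% × 28% × 20% = 5.6%.
Total: 8.5% + 14% + 5.6% = 28.1%.
Rounded: 28.10%.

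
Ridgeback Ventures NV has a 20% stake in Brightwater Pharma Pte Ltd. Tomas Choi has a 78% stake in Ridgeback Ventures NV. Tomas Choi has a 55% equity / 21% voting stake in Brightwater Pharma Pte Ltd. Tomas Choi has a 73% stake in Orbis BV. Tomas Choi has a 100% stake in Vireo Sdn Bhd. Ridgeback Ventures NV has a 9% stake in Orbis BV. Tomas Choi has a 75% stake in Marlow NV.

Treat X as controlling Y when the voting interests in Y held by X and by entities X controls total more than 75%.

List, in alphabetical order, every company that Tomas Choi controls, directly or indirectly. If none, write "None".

Orbis BV, Ridgeback Ventures NV, Vireo Sdn Bhd

Tomas holds 78% of Ridgeback, so Tomas controls Ridgeback.
Tomas holds 100% of Vireo, so Tomas controls Vireo.
Tomas and Ridgeback together hold 73% + 9% = 82% of Orbis, so Tomas controls Orbis.
No other company's threshold is met.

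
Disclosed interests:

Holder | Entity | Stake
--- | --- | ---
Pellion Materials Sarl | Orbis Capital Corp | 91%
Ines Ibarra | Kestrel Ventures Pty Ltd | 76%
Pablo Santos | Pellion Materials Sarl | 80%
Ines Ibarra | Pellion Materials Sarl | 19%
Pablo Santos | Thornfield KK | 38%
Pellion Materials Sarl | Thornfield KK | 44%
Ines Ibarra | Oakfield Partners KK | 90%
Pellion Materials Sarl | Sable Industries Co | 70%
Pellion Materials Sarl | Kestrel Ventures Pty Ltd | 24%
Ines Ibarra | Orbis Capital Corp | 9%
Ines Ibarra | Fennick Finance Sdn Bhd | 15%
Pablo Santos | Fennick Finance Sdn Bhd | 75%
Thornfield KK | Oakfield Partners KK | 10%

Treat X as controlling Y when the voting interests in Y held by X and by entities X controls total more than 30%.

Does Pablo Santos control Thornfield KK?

Yes

Pablo holds 80% of Pellion, so Pablo controls Pellion.
Pellion and Pablo together hold 44% + 38% = 82% of Thornfield, so Pablo controls Thornfield.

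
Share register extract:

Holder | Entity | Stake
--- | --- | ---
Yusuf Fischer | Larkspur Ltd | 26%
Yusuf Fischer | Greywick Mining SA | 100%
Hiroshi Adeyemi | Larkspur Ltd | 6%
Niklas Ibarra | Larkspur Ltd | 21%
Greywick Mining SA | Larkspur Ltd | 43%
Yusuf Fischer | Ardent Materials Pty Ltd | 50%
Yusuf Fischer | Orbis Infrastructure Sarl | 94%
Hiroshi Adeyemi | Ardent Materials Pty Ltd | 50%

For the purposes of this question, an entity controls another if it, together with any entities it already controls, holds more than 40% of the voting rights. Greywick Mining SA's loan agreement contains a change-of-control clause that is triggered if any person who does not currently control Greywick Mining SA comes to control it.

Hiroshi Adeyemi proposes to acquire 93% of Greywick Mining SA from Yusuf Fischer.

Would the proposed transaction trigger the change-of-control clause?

The purchase adds only to Hiroshi's holdings (Yusuf's stake shrinks), so Hiroshi is the only person who could newly come to control Greywick.
Hiroshi holds 50% of Ardent, so Hiroshi controls Ardent.
Neither Hiroshi nor any entity Hiroshi controls holds any voting interest in Greywick.
So before the transaction, Hiroshi does not control Greywick.
After the purchase, Hiroshi holds 93% of Greywick directly, and Yusuf's stake falls to 7%.
Hiroshi holds 93% of Greywick, so Hiroshi controls Greywick.
Hiroshi did not control Greywick before and does after, so the clause is triggered.

Yes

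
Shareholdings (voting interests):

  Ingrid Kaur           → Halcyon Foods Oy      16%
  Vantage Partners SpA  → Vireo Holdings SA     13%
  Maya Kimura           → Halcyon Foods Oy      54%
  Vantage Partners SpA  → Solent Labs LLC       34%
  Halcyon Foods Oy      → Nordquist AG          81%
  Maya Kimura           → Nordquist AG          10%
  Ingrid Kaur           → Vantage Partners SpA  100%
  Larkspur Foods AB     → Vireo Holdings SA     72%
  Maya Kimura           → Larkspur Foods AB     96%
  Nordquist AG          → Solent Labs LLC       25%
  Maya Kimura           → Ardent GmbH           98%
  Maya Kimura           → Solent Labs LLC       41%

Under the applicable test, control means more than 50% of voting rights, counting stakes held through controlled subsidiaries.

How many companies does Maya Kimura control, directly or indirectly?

Maya holds 96% of Larkspur, so Maya controls Larkspur.
Maya holds 54% of Halcyon, so Maya controls Halcyon.
Halcyon and Maya together hold 81% + 10% = 91% of Nordquist, so Maya controls Nordquist.
Maya holds 98% of Ardent, so Maya controls Ardent.
Larkspur holds 72% of Vireo, so Maya controls Vireo.
Maya and Nordquist together hold 41% + 25% = 66% of Solent, so Maya controls Solent.
No other company's threshold is met.
Maya controls 6 companies.

6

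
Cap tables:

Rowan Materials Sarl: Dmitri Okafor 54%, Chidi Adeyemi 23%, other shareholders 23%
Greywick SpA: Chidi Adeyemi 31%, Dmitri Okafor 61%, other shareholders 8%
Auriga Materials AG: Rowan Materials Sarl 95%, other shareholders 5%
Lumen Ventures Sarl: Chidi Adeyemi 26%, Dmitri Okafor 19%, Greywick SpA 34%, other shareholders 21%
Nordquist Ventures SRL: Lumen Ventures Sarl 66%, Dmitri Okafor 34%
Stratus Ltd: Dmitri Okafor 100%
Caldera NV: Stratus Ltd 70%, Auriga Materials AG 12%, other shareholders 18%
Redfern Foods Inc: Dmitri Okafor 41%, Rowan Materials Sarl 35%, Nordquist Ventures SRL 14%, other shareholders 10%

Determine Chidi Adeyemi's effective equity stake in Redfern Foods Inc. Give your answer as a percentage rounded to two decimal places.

Chidi reaches Redfern along 3 paths.
Via Rowan: 23% × 35% = 8.05%.
Via Lumen → Nordquist: 26% × 66% × 14% = 2.4024%.
Via Greywick → Lumen → Nordquist: 31% × 34% × 66% × 14% = 0.973896%.
Total: 8.05% + 2.4024% + 0.973896% = 11.426296%.
Rounded: 11.43%.

11.43%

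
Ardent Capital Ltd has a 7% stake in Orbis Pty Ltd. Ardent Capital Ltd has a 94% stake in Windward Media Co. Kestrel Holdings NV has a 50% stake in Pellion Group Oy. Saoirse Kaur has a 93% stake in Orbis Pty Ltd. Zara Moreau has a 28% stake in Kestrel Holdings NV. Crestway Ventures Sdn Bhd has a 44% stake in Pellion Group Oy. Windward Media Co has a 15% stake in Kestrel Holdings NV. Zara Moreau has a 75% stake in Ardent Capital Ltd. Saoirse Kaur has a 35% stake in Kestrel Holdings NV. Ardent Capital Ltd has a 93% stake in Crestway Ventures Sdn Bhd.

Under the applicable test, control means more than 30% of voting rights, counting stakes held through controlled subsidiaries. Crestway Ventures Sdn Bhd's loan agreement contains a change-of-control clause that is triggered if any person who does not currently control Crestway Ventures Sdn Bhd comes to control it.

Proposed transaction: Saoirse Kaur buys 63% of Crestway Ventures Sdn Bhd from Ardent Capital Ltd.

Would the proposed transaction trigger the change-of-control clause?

The purchase adds only to Saoirse's holdings (Ardent's stake shrinks), so Saoirse is the only person who could newly come to control Crestway.
Saoirse holds 35% of Kestrel, so Saoirse controls Kestrel.
Kestrel holds 50% of Pellion, so Saoirse controls Pellion.
Saoirse holds 93% of Orbis, so Saoirse controls Orbis.
Neither Saoirse nor any entity Saoirse controls holds any voting interest in Crestway.
So before the transaction, Saoirse does not control Crestway.
After the purchase, Saoirse holds 63% of Crestway directly, and Ardent's stake falls to 30%.
Saoirse holds 63% of Crestway, so Saoirse controls Crestway.
Saoirse did not control Crestway before and does after, so the clause is triggered.

Yes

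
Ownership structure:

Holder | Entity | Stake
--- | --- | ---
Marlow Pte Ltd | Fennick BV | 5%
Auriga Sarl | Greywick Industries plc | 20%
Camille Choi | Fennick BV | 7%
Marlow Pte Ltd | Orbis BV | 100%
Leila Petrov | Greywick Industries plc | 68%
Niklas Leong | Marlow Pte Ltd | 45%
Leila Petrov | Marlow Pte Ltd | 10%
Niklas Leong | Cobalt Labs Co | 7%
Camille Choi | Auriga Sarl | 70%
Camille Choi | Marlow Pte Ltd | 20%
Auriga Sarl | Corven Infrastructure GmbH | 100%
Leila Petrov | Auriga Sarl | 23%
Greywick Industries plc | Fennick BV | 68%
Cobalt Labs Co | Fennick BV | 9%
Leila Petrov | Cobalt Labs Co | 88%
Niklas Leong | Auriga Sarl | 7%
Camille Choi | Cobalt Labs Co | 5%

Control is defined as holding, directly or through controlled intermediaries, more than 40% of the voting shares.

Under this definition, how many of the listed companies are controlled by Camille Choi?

2

Camille holds 70% of Auriga, so Camille controls Auriga.
Auriga holds 100% of Corven, so Camille controls Corven.
No other company's threshold is met.
Camille controls 2 companies.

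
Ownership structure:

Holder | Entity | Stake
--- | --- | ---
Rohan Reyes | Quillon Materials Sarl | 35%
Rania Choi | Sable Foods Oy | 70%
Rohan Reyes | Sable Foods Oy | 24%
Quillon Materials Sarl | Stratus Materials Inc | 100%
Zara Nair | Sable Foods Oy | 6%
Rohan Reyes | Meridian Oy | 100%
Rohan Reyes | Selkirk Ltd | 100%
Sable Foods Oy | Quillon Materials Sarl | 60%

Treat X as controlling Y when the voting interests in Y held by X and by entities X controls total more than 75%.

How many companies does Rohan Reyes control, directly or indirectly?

Rohan holds 100% of Meridian, so Rohan controls Meridian.
Rohan holds 100% of Selkirk, so Rohan controls Selkirk.
No other company's threshold is met.
Rohan controls 2 companies.

2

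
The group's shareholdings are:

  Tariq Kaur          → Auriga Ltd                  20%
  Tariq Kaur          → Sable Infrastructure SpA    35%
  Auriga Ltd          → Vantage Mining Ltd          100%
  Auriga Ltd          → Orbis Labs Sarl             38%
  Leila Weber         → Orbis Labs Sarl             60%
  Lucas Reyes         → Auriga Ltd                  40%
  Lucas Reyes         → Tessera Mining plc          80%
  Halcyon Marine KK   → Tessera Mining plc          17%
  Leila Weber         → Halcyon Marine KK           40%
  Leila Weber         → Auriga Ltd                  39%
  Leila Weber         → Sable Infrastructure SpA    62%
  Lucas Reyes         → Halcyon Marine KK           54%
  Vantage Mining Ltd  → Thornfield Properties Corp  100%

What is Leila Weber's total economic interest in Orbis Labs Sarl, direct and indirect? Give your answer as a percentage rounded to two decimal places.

74.82%

Leila reaches Orbis along 2 paths.
Direct stake: 60% = 60%.
Via Auriga: 39% × 38% = 14.82%.
Total: 60% + 14.82% = 74.82%.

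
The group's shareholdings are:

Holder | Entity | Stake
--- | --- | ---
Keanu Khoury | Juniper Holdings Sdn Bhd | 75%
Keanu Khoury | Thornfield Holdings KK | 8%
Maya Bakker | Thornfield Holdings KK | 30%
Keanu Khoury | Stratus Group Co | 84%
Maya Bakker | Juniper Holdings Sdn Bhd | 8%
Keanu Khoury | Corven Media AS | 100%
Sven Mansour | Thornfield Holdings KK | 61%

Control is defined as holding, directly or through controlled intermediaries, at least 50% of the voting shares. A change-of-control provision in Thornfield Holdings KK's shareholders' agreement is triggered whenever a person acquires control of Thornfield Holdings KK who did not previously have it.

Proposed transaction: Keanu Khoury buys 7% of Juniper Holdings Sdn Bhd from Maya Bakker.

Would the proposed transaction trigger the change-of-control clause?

The purchase adds only to Keanu's holdings (Maya's stake shrinks), so Keanu is the only person who could newly come to control Thornfield.
Keanu holds 100% of Corven, so Keanu controls Corven.
Keanu holds 84% of Stratus, so Keanu controls Stratus.
Keanu holds 75% of Juniper, so Keanu controls Juniper.
In Thornfield, Keanu's side holds only 8%, not ≥ 50%.
So before the transaction, Keanu does not control Thornfield.
After the purchase, Keanu's direct stake in Juniper rises to 75% + 7% = 82%, and Maya's stake falls to 1%.
Keanu holds 82% of Juniper, so Keanu controls Juniper.
After the transaction, Keanu's side holds 8% of Thornfield, not ≥ 50%, so Keanu still does not control Thornfield.
No new person acquires control, so the clause is not triggered.

No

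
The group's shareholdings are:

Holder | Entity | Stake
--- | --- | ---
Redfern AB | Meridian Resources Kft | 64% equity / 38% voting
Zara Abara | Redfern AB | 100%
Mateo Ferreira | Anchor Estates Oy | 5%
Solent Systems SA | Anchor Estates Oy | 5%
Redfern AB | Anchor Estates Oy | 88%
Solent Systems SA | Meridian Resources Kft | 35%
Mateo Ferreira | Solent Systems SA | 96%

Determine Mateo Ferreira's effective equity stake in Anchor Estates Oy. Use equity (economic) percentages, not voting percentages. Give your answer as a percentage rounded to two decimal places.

Mateo reaches Anchor along 2 paths.
Direct stake: 5% = 5%.
Via Solent: 96% × 5% = 4.8%.
Total: 5% + 4.8% = 9.8%.
Rounded: 9.80%.

9.80%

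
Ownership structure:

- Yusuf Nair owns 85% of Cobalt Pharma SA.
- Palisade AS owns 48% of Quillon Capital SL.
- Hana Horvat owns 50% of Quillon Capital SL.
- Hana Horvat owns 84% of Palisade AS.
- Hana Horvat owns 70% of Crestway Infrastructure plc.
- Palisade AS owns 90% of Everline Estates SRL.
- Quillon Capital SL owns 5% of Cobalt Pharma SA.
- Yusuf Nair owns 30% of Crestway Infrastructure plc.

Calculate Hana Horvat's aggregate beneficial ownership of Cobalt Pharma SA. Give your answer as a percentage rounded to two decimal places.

Hana reaches Cobalt along 2 paths.
Via Palisade → Quillon: 84% × 48% × 5% = 2.016%.
Via Quillon: 50% × 5% = 2.5%.
Total: 2.016% + 2.5% = 4.516%.
Rounded: 4.52%.

4.52%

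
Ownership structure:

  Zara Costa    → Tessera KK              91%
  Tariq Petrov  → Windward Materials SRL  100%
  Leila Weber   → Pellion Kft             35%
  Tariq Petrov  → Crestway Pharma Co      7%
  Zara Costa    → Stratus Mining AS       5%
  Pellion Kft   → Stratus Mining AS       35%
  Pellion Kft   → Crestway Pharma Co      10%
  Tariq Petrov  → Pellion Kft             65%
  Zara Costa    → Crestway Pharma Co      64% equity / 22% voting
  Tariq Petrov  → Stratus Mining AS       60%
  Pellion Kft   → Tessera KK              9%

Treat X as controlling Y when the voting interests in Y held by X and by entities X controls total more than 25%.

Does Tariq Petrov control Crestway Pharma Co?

No

Tariq holds 65% of Pellion, so Tariq controls Pellion.
Tariq holds 100% of Windward, so Tariq controls Windward.
Tariq and Pellion together hold 60% + 35% = 95% of Stratus, so Tariq controls Stratus.
In Crestway, Tariq's side holds only 7% + 10% = 17%, not > 25%.
So Tariq does not control Crestway.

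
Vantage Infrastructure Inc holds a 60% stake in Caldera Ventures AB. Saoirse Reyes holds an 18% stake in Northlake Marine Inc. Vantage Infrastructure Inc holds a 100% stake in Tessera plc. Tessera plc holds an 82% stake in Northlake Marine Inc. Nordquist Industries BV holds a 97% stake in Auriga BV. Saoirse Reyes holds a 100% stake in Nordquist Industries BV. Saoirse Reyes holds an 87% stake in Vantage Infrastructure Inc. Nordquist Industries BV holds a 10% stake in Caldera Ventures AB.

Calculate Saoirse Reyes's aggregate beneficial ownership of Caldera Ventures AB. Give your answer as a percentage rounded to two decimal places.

62.20%

Saoirse reaches Caldera along 2 paths.
Via Vantage: 87% × 60% = 52.2%.
Via Nordquist: 100% × 10% = 10%.
Total: 52.2% + 10% = 62.2%.
Rounded: 62.20%.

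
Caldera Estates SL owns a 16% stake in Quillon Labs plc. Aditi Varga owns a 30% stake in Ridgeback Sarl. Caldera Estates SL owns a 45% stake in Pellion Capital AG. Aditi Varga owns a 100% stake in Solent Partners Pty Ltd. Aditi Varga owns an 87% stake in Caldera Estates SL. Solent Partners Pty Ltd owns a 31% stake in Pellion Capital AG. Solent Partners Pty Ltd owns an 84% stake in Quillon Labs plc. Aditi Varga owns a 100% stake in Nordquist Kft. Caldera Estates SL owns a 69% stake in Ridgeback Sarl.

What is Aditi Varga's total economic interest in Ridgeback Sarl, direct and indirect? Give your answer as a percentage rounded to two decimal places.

Aditi reaches Ridgeback along 2 paths.
Via Caldera: 87% × 69% = 60.03%.
Direct stake: 30% = 30%.
Total: 60.03% + 30% = 90.03%.

90.03%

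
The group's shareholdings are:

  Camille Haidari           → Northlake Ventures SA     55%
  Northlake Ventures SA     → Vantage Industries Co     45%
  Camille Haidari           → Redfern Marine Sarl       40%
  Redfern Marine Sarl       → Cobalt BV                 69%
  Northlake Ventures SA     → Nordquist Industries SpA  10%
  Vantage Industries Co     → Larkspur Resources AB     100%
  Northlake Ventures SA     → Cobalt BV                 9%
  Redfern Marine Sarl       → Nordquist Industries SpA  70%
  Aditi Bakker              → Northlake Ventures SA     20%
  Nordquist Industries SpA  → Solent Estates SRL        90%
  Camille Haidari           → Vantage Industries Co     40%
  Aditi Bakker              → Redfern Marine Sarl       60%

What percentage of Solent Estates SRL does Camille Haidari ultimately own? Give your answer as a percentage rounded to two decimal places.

30.15%

Camille reaches Solent along 2 paths.
Via Redfern → Nordquist: 40% × 70% × 90% = 25.2%.
Via Northlake → Nordquist: 55% × 10% × 90% = 4.95%.
Total: 25.2% + 4.95% = 30.15%.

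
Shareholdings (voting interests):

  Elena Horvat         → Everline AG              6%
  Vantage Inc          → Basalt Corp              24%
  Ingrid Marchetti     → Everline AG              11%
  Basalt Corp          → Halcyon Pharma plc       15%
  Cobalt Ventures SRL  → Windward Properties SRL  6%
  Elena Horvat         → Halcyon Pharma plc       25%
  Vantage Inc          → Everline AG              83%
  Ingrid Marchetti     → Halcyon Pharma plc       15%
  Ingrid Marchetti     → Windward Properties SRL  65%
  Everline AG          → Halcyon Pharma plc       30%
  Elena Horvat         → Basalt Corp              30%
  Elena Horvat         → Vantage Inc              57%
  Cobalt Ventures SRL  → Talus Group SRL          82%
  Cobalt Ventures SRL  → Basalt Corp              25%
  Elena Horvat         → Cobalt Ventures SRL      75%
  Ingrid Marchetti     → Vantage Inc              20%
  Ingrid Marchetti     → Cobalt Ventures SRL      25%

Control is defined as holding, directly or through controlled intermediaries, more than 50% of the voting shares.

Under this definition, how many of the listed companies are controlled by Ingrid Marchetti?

Ingrid holds 65% of Windward, so Ingrid controls Windward.
No other company's threshold is met.
Ingrid controls 1 company.

1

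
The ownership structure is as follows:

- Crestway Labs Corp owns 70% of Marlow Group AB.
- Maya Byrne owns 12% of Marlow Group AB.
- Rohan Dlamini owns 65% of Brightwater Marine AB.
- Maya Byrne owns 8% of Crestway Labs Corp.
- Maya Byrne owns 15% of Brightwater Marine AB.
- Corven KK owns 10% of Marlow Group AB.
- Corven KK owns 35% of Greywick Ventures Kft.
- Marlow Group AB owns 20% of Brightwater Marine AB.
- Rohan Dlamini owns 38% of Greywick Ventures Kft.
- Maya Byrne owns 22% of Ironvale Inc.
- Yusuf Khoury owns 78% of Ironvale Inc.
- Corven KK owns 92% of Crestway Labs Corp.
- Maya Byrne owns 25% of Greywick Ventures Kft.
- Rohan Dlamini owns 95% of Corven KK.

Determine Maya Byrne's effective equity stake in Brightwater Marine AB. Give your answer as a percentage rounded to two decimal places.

18.52%

Maya reaches Brightwater along 3 paths.
Direct stake: 15% = 15%.
Via Crestway → Marlow: 8% × 70% × 20% = 1.12%.
Via Marlow: 12% × 20% = 2.4%.
Total: 15% + 1.12% + 2.4% = 18.52%.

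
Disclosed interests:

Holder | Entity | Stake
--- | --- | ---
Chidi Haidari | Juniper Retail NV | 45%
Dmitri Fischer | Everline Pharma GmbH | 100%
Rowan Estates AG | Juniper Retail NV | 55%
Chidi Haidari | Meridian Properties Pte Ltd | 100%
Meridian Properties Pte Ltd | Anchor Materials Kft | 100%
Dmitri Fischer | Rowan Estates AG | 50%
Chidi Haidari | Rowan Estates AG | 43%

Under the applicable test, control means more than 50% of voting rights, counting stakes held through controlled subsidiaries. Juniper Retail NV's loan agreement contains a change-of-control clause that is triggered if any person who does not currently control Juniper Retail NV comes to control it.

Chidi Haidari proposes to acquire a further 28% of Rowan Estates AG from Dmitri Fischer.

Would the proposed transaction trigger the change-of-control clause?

Yes

The purchase adds only to Chidi's holdings (Dmitri's stake shrinks), so Chidi is the only person who could newly come to control Juniper.
Chidi holds 100% of Meridian, so Chidi controls Meridian.
Meridian holds 100% of Anchor, so Chidi controls Anchor.
In Juniper, Chidi's side holds only 45%, not > 50%.
So before the transaction, Chidi does not control Juniper.
After the purchase, Chidi's direct stake in Rowan rises to 43% + 28% = 71%, and Dmitri's stake falls to 22%.
Chidi holds 71% of Rowan, so Chidi controls Rowan.
Rowan and Chidi together hold 55% + 45% = 100% of Juniper, so Chidi controls Juniper.
Chidi did not control Juniper before and does after, so the clause is triggered.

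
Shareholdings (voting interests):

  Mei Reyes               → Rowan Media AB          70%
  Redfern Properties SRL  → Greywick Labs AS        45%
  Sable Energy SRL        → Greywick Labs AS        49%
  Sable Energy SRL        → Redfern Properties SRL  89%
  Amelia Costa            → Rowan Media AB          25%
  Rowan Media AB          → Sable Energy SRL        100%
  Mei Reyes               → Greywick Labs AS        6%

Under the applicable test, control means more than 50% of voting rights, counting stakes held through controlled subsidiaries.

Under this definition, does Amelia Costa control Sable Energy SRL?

No

Amelia's largest direct stake is 25% in Rowan, which does not meet the threshold, so Amelia controls no company.
Neither Amelia nor any entity Amelia controls holds any voting interest in Sable.
So Amelia does not control Sable.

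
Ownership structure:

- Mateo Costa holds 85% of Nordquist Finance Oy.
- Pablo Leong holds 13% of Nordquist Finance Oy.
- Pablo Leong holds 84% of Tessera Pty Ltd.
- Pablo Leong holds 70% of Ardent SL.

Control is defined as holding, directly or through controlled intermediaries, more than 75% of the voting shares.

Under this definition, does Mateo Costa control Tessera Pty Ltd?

No

Mateo holds 85% of Nordquist, so Mateo controls Nordquist.
Neither Mateo nor any entity Mateo controls holds any voting interest in Tessera.
So Mateo does not control Tessera.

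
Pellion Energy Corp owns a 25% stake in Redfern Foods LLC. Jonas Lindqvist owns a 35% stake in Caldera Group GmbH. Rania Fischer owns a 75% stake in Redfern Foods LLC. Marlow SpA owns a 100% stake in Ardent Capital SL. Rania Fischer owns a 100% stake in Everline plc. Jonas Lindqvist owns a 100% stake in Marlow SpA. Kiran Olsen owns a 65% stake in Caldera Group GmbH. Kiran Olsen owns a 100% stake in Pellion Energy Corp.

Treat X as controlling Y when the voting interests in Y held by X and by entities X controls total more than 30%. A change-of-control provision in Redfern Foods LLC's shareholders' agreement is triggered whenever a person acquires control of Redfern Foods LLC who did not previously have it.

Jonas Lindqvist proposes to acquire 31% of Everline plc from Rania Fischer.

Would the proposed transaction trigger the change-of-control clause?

The purchase adds only to Jonas's holdings (Rania's stake shrinks), so Jonas is the only person who could newly come to control Redfern.
Jonas holds 100% of Marlow, so Jonas controls Marlow.
Marlow holds 100% of Ardent, so Jonas controls Ardent.
Jonas holds 35% of Caldera, so Jonas controls Caldera.
Neither Jonas nor any entity Jonas controls holds any voting interest in Redfern.
So before the transaction, Jonas does not control Redfern.
After the purchase, Jonas holds 31% of Everline directly, and Rania's stake falls to 69%.
Jonas holds 31% of Everline, so Jonas controls Everline.
After the transaction, neither Jonas nor any entity Jonas controls holds a voting interest in Redfern, so Jonas still does not control it.
No new person acquires control, so the clause is not triggered.

No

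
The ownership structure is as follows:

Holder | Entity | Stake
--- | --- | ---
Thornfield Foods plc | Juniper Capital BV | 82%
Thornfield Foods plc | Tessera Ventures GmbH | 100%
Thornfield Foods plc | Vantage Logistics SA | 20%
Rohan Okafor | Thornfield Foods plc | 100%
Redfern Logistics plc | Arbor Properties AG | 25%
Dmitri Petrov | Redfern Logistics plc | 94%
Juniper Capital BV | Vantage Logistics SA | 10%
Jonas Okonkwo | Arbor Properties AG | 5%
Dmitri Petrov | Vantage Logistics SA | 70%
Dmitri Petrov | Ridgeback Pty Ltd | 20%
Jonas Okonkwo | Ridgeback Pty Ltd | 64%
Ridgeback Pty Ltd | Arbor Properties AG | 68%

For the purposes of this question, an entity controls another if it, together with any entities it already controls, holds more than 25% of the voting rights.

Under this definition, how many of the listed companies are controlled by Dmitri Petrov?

Dmitri holds 94% of Redfern, so Dmitri controls Redfern.
Dmitri holds 70% of Vantage, so Dmitri controls Vantage.
No other company's threshold is met.
Dmitri controls 2 companies.

2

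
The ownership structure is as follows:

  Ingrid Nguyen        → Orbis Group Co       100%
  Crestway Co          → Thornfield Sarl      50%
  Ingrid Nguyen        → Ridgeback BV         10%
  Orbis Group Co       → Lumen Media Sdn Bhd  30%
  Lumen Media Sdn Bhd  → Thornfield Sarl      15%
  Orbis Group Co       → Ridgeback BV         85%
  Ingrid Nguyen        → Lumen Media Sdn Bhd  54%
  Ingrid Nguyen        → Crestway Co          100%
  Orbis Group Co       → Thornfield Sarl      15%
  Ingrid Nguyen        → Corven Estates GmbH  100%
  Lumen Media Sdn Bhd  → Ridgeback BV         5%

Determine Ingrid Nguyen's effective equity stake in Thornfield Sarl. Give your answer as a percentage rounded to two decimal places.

Ingrid reaches Thornfield along 4 paths.
Via Orbis: 100% × 15% = 15%.
Via Orbis → Lumen: 100% × 30% × 15% = 4.5%.
Via Lumen: 54% × 15% = 8.1%.
Via Crestway: 100% × 50% = 50%.
Total: 15% + 4.5% + 8.1% + 50% = 77.6%.
Rounded: 77.60%.

77.60%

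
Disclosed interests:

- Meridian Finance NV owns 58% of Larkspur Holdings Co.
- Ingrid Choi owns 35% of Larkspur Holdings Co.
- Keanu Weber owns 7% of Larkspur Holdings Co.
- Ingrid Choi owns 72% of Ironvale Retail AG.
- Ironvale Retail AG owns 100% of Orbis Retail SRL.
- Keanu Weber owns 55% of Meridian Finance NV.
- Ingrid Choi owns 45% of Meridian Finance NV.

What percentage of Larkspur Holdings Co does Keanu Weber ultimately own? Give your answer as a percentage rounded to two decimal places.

Keanu reaches Larkspur along 2 paths.
Via Meridian: 55% × 58% = 31.9%.
Direct stake: 7% = 7%.
Total: 31.9% + 7% = 38.9%.
Rounded: 38.90%.

38.90%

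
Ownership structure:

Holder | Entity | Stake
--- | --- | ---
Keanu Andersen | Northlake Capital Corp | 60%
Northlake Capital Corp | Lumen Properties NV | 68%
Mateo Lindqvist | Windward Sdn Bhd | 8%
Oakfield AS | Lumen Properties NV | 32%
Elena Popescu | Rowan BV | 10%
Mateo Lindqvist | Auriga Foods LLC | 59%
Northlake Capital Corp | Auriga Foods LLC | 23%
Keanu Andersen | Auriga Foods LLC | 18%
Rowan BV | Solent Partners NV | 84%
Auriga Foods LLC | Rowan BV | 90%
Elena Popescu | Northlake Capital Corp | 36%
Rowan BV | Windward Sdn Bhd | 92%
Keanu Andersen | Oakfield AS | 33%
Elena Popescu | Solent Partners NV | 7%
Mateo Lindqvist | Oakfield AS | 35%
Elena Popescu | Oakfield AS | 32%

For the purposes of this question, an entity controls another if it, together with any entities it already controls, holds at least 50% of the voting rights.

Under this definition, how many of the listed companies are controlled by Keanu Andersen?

Keanu holds 60% of Northlake, so Keanu controls Northlake.
Northlake holds 68% of Lumen, so Keanu controls Lumen.
No other company's threshold is met.
Keanu controls 2 companies.

2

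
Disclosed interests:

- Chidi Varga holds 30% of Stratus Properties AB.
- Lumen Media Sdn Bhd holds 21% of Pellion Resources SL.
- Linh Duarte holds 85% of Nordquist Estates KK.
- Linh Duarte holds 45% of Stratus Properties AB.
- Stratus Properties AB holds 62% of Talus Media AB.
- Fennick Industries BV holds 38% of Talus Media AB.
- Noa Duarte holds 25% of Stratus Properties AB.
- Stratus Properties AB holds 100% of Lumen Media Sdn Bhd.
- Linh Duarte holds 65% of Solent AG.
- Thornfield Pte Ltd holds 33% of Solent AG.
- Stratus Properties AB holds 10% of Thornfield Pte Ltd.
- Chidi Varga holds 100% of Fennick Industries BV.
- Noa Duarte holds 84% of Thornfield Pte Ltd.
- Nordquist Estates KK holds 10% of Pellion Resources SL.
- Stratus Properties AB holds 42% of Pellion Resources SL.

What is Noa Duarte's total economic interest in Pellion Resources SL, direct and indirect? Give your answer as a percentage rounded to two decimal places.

15.75%

Noa reaches Pellion along 2 paths.
Via Stratus → Lumen: 25% × 100% × 21% = 5.25%.
Via Stratus: 25% × 42% = 10.5%.
Total: 5.25% + 10.5% = 15.75%.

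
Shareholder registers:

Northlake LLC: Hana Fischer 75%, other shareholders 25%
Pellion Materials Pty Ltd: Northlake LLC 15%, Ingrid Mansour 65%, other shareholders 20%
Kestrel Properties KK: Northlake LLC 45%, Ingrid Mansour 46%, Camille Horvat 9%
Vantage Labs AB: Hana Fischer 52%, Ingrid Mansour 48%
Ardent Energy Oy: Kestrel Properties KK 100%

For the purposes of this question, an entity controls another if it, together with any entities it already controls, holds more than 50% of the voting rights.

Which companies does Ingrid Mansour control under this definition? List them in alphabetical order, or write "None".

Ingrid holds 65% of Pellion, so Ingrid controls Pellion.
No other company's threshold is met.

Pellion Materials Pty Ltd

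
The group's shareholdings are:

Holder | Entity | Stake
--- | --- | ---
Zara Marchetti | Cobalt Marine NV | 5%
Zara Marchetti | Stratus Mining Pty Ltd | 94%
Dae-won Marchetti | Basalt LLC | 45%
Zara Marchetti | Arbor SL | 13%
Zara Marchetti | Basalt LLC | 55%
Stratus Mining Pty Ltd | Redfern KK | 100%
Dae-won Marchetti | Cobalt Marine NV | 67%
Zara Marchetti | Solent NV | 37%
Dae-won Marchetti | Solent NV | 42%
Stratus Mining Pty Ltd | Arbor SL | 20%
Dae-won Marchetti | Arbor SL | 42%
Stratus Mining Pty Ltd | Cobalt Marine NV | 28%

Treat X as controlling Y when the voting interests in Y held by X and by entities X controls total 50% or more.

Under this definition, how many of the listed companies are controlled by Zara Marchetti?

3

Zara holds 94% of Stratus, so Zara controls Stratus.
Stratus holds 100% of Redfern, so Zara controls Redfern.
Zara holds 55% of Basalt, so Zara controls Basalt.
No other company's threshold is met.
Zara controls 3 companies.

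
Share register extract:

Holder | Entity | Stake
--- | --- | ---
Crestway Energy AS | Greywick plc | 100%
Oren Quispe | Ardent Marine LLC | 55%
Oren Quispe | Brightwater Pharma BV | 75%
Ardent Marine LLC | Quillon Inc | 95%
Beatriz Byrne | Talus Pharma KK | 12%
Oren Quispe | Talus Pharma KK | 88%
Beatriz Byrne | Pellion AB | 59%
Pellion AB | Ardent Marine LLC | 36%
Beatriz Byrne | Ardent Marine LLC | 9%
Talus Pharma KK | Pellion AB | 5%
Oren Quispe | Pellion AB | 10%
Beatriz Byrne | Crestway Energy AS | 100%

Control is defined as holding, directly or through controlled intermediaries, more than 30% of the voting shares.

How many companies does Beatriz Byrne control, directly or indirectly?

5

Beatriz holds 59% of Pellion, so Beatriz controls Pellion.
Beatriz holds 100% of Crestway, so Beatriz controls Crestway.
Beatriz and Pellion together hold 9% + 36% = 45% of Ardent, so Beatriz controls Ardent.
Crestway holds 100% of Greywick, so Beatriz controls Greywick.
Ardent holds 95% of Quillon, so Beatriz controls Quillon.
No other company's threshold is met.
Beatriz controls 5 companies.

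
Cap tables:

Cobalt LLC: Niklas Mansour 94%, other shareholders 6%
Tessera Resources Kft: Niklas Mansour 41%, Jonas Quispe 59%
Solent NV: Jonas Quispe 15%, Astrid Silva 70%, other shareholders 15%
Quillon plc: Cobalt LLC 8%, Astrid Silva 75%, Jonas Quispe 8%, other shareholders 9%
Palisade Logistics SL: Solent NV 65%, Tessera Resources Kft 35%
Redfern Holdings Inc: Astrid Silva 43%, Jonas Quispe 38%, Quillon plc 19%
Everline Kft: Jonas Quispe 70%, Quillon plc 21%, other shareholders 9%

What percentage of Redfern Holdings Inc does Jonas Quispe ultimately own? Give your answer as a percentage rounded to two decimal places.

39.52%

Jonas reaches Redfern along 2 paths.
Direct stake: 38% = 38%.
Via Quillon: 8% × 19% = 1.52%.
Total: 38% + 1.52% = 39.52%.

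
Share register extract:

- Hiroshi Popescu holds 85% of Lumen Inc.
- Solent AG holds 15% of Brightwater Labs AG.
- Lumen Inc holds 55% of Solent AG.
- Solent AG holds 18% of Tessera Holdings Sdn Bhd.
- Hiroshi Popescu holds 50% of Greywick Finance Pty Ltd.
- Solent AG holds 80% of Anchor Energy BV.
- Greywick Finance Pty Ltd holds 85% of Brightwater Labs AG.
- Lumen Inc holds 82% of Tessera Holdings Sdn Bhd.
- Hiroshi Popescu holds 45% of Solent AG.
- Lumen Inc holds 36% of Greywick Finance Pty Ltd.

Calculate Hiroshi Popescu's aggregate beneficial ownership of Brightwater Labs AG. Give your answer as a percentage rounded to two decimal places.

82.27%

Hiroshi reaches Brightwater along 4 paths.
Via Solent: 45% × 15% = 6.75%.
Via Lumen → Solent: 85% × 55% × 15% = 7.0125%.
Via Greywick: 50% × 85% = 42.5%.
Via Lumen → Greywick: 85% × 36% × 85% = 26.01%.
Total: 6.75% + 7.0125% + 42.5% + 26.01% = 82.2725%.
Rounded: 82.27%.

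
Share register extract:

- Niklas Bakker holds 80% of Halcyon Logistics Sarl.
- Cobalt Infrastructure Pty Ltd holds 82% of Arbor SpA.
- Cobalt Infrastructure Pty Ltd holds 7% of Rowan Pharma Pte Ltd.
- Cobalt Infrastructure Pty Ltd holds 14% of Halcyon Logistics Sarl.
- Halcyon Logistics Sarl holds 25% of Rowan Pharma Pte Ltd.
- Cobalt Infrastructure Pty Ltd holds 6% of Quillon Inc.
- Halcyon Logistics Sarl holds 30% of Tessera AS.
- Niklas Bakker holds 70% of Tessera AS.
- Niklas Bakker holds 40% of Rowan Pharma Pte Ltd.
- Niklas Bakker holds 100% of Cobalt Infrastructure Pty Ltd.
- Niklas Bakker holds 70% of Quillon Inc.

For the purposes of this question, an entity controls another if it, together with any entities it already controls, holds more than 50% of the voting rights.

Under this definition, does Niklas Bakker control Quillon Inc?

Niklas holds 100% of Cobalt, so Niklas controls Cobalt.
Niklas and Cobalt together hold 70% + 6% = 76% of Quillon, so Niklas controls Quillon.

Yes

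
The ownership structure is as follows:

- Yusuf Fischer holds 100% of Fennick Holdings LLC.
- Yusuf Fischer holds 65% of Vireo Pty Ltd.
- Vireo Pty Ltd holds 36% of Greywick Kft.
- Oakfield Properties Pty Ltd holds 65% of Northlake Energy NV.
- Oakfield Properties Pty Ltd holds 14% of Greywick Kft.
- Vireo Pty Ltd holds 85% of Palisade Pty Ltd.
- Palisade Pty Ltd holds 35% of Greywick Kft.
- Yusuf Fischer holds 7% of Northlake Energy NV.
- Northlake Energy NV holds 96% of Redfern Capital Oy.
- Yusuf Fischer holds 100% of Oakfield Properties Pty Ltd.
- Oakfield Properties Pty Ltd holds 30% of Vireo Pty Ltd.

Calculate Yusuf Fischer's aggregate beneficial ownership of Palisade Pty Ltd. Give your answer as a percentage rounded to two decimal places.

Yusuf reaches Palisade along 2 paths.
Via Vireo: 65% × 85% = 55.25%.
Via Oakfield → Vireo: 100% × 30% × 85% = 25.5%.
Total: 55.25% + 25.5% = 80.75%.

80.75%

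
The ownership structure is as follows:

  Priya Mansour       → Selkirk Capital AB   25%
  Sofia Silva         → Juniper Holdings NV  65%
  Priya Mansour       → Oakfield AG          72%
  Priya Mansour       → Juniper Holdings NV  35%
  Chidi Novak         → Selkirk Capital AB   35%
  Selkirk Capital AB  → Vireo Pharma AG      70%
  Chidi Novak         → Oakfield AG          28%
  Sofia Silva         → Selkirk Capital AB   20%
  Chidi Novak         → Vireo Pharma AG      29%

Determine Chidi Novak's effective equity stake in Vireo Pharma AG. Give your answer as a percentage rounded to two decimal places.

53.50%

Chidi reaches Vireo along 2 paths.
Via Selkirk: 35% × 70% = 24.5%.
Direct stake: 29% = 29%.
Total: 24.5% + 29% = 53.5%.
Rounded: 53.50%.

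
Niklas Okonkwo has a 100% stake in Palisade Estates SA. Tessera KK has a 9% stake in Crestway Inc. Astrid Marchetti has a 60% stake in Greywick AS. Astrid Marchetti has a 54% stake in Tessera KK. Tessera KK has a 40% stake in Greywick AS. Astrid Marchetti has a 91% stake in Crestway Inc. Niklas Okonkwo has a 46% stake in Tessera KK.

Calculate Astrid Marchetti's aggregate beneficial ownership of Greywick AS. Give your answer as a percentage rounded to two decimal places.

Astrid reaches Greywick along 2 paths.
Direct stake: 60% = 60%.
Via Tessera: 54% × 40% = 21.6%.
Total: 60% + 21.6% = 81.6%.
Rounded: 81.60%.

81.60%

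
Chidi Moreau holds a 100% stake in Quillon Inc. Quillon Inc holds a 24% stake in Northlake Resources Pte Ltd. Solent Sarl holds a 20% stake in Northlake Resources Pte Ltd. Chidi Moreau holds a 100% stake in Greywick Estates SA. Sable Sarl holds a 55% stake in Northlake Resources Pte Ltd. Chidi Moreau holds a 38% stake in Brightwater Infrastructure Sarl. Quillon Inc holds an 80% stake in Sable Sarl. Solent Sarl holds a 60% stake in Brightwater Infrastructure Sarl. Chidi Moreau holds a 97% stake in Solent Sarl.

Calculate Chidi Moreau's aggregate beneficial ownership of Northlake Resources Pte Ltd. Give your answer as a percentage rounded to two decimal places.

87.40%

Chidi reaches Northlake along 3 paths.
Via Quillon → Sable: 100% × 80% × 55% = 44%.
Via Solent: 97% × 20% = 19.4%.
Via Quillon: 100% × 24% = 24%.
Total: 44% + 19.4% + 24% = 87.4%.
Rounded: 87.40%.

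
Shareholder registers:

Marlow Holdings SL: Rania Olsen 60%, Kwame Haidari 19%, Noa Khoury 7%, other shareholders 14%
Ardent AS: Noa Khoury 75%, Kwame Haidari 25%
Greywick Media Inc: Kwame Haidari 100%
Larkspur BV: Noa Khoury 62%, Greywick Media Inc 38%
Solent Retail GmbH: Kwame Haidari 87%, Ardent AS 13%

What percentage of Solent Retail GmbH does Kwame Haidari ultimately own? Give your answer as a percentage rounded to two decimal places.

90.25%

Kwame reaches Solent along 2 paths.
Direct stake: 87% = 87%.
Via Ardent: 25% × 13% = 3.25%.
Total: 87% + 3.25% = 90.25%.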